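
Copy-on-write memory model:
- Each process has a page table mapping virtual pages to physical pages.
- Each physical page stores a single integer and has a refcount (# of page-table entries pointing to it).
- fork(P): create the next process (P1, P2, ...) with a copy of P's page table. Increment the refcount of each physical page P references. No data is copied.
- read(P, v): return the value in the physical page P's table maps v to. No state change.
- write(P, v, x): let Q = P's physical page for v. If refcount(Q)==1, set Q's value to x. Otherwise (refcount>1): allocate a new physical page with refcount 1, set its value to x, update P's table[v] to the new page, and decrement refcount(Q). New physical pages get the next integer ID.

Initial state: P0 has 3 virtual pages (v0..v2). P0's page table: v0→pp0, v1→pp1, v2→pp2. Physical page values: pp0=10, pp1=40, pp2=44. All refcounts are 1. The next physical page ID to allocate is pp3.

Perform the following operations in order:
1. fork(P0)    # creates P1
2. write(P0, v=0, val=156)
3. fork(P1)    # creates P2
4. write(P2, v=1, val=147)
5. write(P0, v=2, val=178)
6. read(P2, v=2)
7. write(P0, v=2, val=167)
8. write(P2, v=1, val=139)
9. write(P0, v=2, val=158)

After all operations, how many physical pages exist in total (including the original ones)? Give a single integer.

Answer: 6

Derivation:
Op 1: fork(P0) -> P1. 3 ppages; refcounts: pp0:2 pp1:2 pp2:2
Op 2: write(P0, v0, 156). refcount(pp0)=2>1 -> COPY to pp3. 4 ppages; refcounts: pp0:1 pp1:2 pp2:2 pp3:1
Op 3: fork(P1) -> P2. 4 ppages; refcounts: pp0:2 pp1:3 pp2:3 pp3:1
Op 4: write(P2, v1, 147). refcount(pp1)=3>1 -> COPY to pp4. 5 ppages; refcounts: pp0:2 pp1:2 pp2:3 pp3:1 pp4:1
Op 5: write(P0, v2, 178). refcount(pp2)=3>1 -> COPY to pp5. 6 ppages; refcounts: pp0:2 pp1:2 pp2:2 pp3:1 pp4:1 pp5:1
Op 6: read(P2, v2) -> 44. No state change.
Op 7: write(P0, v2, 167). refcount(pp5)=1 -> write in place. 6 ppages; refcounts: pp0:2 pp1:2 pp2:2 pp3:1 pp4:1 pp5:1
Op 8: write(P2, v1, 139). refcount(pp4)=1 -> write in place. 6 ppages; refcounts: pp0:2 pp1:2 pp2:2 pp3:1 pp4:1 pp5:1
Op 9: write(P0, v2, 158). refcount(pp5)=1 -> write in place. 6 ppages; refcounts: pp0:2 pp1:2 pp2:2 pp3:1 pp4:1 pp5:1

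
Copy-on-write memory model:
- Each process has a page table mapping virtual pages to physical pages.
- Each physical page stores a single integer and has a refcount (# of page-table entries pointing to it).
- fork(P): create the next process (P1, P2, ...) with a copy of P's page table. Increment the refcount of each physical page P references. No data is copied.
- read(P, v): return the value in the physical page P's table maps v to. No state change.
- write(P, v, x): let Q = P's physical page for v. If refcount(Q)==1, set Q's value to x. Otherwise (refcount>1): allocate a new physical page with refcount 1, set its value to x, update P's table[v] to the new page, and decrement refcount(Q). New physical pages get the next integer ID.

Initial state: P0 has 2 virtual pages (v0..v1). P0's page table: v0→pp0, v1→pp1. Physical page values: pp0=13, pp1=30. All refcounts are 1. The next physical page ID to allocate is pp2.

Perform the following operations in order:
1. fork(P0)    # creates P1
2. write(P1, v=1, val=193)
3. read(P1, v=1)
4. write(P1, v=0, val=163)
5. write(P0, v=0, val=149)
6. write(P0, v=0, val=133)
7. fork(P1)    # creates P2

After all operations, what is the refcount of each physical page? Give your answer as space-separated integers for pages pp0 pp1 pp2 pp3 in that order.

Answer: 1 1 2 2

Derivation:
Op 1: fork(P0) -> P1. 2 ppages; refcounts: pp0:2 pp1:2
Op 2: write(P1, v1, 193). refcount(pp1)=2>1 -> COPY to pp2. 3 ppages; refcounts: pp0:2 pp1:1 pp2:1
Op 3: read(P1, v1) -> 193. No state change.
Op 4: write(P1, v0, 163). refcount(pp0)=2>1 -> COPY to pp3. 4 ppages; refcounts: pp0:1 pp1:1 pp2:1 pp3:1
Op 5: write(P0, v0, 149). refcount(pp0)=1 -> write in place. 4 ppages; refcounts: pp0:1 pp1:1 pp2:1 pp3:1
Op 6: write(P0, v0, 133). refcount(pp0)=1 -> write in place. 4 ppages; refcounts: pp0:1 pp1:1 pp2:1 pp3:1
Op 7: fork(P1) -> P2. 4 ppages; refcounts: pp0:1 pp1:1 pp2:2 pp3:2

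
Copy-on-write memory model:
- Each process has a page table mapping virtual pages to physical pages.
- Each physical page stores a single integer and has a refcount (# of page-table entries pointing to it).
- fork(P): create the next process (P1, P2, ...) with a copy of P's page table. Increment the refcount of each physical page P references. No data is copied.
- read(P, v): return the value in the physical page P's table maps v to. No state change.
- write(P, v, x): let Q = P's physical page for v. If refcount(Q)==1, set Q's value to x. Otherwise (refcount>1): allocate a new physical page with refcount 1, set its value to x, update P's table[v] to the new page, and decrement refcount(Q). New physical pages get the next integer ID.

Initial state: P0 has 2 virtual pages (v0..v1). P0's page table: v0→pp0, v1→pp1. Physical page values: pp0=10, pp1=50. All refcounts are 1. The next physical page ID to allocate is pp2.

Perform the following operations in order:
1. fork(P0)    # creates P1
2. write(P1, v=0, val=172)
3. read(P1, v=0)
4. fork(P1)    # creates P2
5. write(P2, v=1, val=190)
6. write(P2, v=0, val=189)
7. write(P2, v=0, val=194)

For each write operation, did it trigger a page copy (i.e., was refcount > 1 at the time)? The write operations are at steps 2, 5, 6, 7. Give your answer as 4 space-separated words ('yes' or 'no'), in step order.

Op 1: fork(P0) -> P1. 2 ppages; refcounts: pp0:2 pp1:2
Op 2: write(P1, v0, 172). refcount(pp0)=2>1 -> COPY to pp2. 3 ppages; refcounts: pp0:1 pp1:2 pp2:1
Op 3: read(P1, v0) -> 172. No state change.
Op 4: fork(P1) -> P2. 3 ppages; refcounts: pp0:1 pp1:3 pp2:2
Op 5: write(P2, v1, 190). refcount(pp1)=3>1 -> COPY to pp3. 4 ppages; refcounts: pp0:1 pp1:2 pp2:2 pp3:1
Op 6: write(P2, v0, 189). refcount(pp2)=2>1 -> COPY to pp4. 5 ppages; refcounts: pp0:1 pp1:2 pp2:1 pp3:1 pp4:1
Op 7: write(P2, v0, 194). refcount(pp4)=1 -> write in place. 5 ppages; refcounts: pp0:1 pp1:2 pp2:1 pp3:1 pp4:1

yes yes yes no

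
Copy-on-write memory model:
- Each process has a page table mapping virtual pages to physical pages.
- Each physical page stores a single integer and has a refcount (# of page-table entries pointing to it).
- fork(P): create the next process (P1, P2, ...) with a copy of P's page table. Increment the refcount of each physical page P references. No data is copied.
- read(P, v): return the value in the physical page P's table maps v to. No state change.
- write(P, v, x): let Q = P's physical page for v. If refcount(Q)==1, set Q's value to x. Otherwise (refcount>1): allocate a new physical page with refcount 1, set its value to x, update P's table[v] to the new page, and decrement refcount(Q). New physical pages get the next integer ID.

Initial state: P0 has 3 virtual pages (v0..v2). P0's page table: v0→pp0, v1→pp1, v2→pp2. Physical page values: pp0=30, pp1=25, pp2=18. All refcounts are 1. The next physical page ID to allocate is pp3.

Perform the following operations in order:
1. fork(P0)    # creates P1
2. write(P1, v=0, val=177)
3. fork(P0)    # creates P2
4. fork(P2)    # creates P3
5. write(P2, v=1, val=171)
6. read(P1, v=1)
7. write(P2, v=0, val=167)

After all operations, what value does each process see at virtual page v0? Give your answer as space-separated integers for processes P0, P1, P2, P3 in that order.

Answer: 30 177 167 30

Derivation:
Op 1: fork(P0) -> P1. 3 ppages; refcounts: pp0:2 pp1:2 pp2:2
Op 2: write(P1, v0, 177). refcount(pp0)=2>1 -> COPY to pp3. 4 ppages; refcounts: pp0:1 pp1:2 pp2:2 pp3:1
Op 3: fork(P0) -> P2. 4 ppages; refcounts: pp0:2 pp1:3 pp2:3 pp3:1
Op 4: fork(P2) -> P3. 4 ppages; refcounts: pp0:3 pp1:4 pp2:4 pp3:1
Op 5: write(P2, v1, 171). refcount(pp1)=4>1 -> COPY to pp4. 5 ppages; refcounts: pp0:3 pp1:3 pp2:4 pp3:1 pp4:1
Op 6: read(P1, v1) -> 25. No state change.
Op 7: write(P2, v0, 167). refcount(pp0)=3>1 -> COPY to pp5. 6 ppages; refcounts: pp0:2 pp1:3 pp2:4 pp3:1 pp4:1 pp5:1
P0: v0 -> pp0 = 30
P1: v0 -> pp3 = 177
P2: v0 -> pp5 = 167
P3: v0 -> pp0 = 30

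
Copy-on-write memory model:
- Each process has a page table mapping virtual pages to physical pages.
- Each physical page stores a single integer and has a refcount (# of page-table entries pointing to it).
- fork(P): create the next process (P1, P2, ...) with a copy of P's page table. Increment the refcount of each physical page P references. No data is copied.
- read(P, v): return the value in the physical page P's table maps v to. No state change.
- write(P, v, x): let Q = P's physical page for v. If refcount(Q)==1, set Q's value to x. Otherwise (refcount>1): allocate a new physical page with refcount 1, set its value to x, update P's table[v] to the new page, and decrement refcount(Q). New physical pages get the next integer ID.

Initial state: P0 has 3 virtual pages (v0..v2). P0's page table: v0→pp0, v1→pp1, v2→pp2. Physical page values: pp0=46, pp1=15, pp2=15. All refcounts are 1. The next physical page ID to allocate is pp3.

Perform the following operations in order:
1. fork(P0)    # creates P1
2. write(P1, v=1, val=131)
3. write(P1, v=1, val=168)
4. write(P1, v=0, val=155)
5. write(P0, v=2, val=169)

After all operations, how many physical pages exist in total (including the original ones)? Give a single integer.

Op 1: fork(P0) -> P1. 3 ppages; refcounts: pp0:2 pp1:2 pp2:2
Op 2: write(P1, v1, 131). refcount(pp1)=2>1 -> COPY to pp3. 4 ppages; refcounts: pp0:2 pp1:1 pp2:2 pp3:1
Op 3: write(P1, v1, 168). refcount(pp3)=1 -> write in place. 4 ppages; refcounts: pp0:2 pp1:1 pp2:2 pp3:1
Op 4: write(P1, v0, 155). refcount(pp0)=2>1 -> COPY to pp4. 5 ppages; refcounts: pp0:1 pp1:1 pp2:2 pp3:1 pp4:1
Op 5: write(P0, v2, 169). refcount(pp2)=2>1 -> COPY to pp5. 6 ppages; refcounts: pp0:1 pp1:1 pp2:1 pp3:1 pp4:1 pp5:1

Answer: 6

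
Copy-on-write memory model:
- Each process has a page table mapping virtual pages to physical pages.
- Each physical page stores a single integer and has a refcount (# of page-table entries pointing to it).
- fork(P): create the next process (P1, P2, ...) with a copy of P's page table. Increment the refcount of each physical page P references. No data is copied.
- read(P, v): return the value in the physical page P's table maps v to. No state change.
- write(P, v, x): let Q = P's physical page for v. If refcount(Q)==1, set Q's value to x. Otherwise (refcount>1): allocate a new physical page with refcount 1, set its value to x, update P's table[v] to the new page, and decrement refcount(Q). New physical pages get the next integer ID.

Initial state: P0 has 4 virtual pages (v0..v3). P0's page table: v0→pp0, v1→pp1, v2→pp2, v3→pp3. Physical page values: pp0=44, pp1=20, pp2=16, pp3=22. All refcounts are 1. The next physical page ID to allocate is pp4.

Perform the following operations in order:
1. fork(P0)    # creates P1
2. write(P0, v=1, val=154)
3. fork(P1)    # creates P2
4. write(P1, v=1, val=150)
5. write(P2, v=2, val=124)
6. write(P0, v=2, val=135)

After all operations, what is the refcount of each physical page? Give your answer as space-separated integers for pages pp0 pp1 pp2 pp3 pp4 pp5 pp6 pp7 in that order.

Answer: 3 1 1 3 1 1 1 1

Derivation:
Op 1: fork(P0) -> P1. 4 ppages; refcounts: pp0:2 pp1:2 pp2:2 pp3:2
Op 2: write(P0, v1, 154). refcount(pp1)=2>1 -> COPY to pp4. 5 ppages; refcounts: pp0:2 pp1:1 pp2:2 pp3:2 pp4:1
Op 3: fork(P1) -> P2. 5 ppages; refcounts: pp0:3 pp1:2 pp2:3 pp3:3 pp4:1
Op 4: write(P1, v1, 150). refcount(pp1)=2>1 -> COPY to pp5. 6 ppages; refcounts: pp0:3 pp1:1 pp2:3 pp3:3 pp4:1 pp5:1
Op 5: write(P2, v2, 124). refcount(pp2)=3>1 -> COPY to pp6. 7 ppages; refcounts: pp0:3 pp1:1 pp2:2 pp3:3 pp4:1 pp5:1 pp6:1
Op 6: write(P0, v2, 135). refcount(pp2)=2>1 -> COPY to pp7. 8 ppages; refcounts: pp0:3 pp1:1 pp2:1 pp3:3 pp4:1 pp5:1 pp6:1 pp7:1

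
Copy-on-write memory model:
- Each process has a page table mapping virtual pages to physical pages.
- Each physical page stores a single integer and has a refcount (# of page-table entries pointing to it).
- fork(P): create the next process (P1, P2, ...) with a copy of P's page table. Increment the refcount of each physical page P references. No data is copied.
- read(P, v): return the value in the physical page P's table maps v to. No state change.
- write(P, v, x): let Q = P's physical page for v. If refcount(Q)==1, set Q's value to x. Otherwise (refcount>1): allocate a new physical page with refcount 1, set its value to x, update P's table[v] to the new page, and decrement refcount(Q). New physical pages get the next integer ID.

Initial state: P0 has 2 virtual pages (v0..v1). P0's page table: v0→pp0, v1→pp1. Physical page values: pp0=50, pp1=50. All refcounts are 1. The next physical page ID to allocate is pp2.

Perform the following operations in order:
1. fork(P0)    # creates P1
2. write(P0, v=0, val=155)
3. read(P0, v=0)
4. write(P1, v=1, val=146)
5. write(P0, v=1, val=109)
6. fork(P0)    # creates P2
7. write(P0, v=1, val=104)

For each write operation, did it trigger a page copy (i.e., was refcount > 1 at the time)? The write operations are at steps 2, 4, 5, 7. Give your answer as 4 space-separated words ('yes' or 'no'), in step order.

Op 1: fork(P0) -> P1. 2 ppages; refcounts: pp0:2 pp1:2
Op 2: write(P0, v0, 155). refcount(pp0)=2>1 -> COPY to pp2. 3 ppages; refcounts: pp0:1 pp1:2 pp2:1
Op 3: read(P0, v0) -> 155. No state change.
Op 4: write(P1, v1, 146). refcount(pp1)=2>1 -> COPY to pp3. 4 ppages; refcounts: pp0:1 pp1:1 pp2:1 pp3:1
Op 5: write(P0, v1, 109). refcount(pp1)=1 -> write in place. 4 ppages; refcounts: pp0:1 pp1:1 pp2:1 pp3:1
Op 6: fork(P0) -> P2. 4 ppages; refcounts: pp0:1 pp1:2 pp2:2 pp3:1
Op 7: write(P0, v1, 104). refcount(pp1)=2>1 -> COPY to pp4. 5 ppages; refcounts: pp0:1 pp1:1 pp2:2 pp3:1 pp4:1

yes yes no yes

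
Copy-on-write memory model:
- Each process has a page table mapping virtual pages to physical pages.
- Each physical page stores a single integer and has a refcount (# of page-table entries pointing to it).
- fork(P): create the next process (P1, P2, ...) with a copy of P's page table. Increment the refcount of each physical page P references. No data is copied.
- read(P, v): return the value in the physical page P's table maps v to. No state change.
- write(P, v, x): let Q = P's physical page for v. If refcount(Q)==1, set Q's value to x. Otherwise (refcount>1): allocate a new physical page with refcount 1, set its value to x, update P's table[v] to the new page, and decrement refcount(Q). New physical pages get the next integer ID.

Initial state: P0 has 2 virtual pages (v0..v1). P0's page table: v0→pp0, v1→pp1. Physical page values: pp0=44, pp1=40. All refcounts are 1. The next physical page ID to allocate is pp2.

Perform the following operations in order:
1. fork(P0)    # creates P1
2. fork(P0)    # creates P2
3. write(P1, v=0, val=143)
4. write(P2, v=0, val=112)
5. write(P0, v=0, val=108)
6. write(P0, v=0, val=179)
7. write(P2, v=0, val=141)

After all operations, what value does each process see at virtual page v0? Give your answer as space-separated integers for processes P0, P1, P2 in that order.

Answer: 179 143 141

Derivation:
Op 1: fork(P0) -> P1. 2 ppages; refcounts: pp0:2 pp1:2
Op 2: fork(P0) -> P2. 2 ppages; refcounts: pp0:3 pp1:3
Op 3: write(P1, v0, 143). refcount(pp0)=3>1 -> COPY to pp2. 3 ppages; refcounts: pp0:2 pp1:3 pp2:1
Op 4: write(P2, v0, 112). refcount(pp0)=2>1 -> COPY to pp3. 4 ppages; refcounts: pp0:1 pp1:3 pp2:1 pp3:1
Op 5: write(P0, v0, 108). refcount(pp0)=1 -> write in place. 4 ppages; refcounts: pp0:1 pp1:3 pp2:1 pp3:1
Op 6: write(P0, v0, 179). refcount(pp0)=1 -> write in place. 4 ppages; refcounts: pp0:1 pp1:3 pp2:1 pp3:1
Op 7: write(P2, v0, 141). refcount(pp3)=1 -> write in place. 4 ppages; refcounts: pp0:1 pp1:3 pp2:1 pp3:1
P0: v0 -> pp0 = 179
P1: v0 -> pp2 = 143
P2: v0 -> pp3 = 141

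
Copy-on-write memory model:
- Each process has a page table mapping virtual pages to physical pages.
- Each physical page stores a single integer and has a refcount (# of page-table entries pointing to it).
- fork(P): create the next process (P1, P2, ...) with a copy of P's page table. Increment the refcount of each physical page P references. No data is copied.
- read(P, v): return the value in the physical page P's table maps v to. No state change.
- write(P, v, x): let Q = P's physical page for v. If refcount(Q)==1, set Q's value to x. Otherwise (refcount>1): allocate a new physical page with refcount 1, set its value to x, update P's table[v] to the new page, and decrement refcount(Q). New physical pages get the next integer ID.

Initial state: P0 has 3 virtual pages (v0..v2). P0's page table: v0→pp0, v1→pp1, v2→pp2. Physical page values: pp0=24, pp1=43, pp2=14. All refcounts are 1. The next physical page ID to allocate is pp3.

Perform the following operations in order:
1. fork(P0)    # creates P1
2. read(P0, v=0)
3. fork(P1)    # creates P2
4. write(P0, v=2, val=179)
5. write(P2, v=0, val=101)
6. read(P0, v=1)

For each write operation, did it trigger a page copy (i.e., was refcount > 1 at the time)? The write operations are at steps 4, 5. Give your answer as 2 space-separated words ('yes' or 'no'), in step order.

Op 1: fork(P0) -> P1. 3 ppages; refcounts: pp0:2 pp1:2 pp2:2
Op 2: read(P0, v0) -> 24. No state change.
Op 3: fork(P1) -> P2. 3 ppages; refcounts: pp0:3 pp1:3 pp2:3
Op 4: write(P0, v2, 179). refcount(pp2)=3>1 -> COPY to pp3. 4 ppages; refcounts: pp0:3 pp1:3 pp2:2 pp3:1
Op 5: write(P2, v0, 101). refcount(pp0)=3>1 -> COPY to pp4. 5 ppages; refcounts: pp0:2 pp1:3 pp2:2 pp3:1 pp4:1
Op 6: read(P0, v1) -> 43. No state change.

yes yes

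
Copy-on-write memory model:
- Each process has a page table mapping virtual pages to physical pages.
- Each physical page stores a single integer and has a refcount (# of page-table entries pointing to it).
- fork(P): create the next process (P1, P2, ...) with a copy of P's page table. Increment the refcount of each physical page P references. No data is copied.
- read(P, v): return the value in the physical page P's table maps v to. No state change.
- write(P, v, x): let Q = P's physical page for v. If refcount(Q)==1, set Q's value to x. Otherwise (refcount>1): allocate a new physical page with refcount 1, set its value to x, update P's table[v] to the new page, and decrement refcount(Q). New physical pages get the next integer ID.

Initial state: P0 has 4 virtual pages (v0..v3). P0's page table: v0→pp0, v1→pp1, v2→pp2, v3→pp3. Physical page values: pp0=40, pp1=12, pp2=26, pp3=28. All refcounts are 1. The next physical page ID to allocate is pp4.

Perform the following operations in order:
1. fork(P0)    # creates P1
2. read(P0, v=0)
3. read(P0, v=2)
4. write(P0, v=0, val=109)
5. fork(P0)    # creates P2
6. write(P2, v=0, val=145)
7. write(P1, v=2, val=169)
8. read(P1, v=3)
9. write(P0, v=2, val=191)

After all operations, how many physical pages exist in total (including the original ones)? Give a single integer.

Answer: 8

Derivation:
Op 1: fork(P0) -> P1. 4 ppages; refcounts: pp0:2 pp1:2 pp2:2 pp3:2
Op 2: read(P0, v0) -> 40. No state change.
Op 3: read(P0, v2) -> 26. No state change.
Op 4: write(P0, v0, 109). refcount(pp0)=2>1 -> COPY to pp4. 5 ppages; refcounts: pp0:1 pp1:2 pp2:2 pp3:2 pp4:1
Op 5: fork(P0) -> P2. 5 ppages; refcounts: pp0:1 pp1:3 pp2:3 pp3:3 pp4:2
Op 6: write(P2, v0, 145). refcount(pp4)=2>1 -> COPY to pp5. 6 ppages; refcounts: pp0:1 pp1:3 pp2:3 pp3:3 pp4:1 pp5:1
Op 7: write(P1, v2, 169). refcount(pp2)=3>1 -> COPY to pp6. 7 ppages; refcounts: pp0:1 pp1:3 pp2:2 pp3:3 pp4:1 pp5:1 pp6:1
Op 8: read(P1, v3) -> 28. No state change.
Op 9: write(P0, v2, 191). refcount(pp2)=2>1 -> COPY to pp7. 8 ppages; refcounts: pp0:1 pp1:3 pp2:1 pp3:3 pp4:1 pp5:1 pp6:1 pp7:1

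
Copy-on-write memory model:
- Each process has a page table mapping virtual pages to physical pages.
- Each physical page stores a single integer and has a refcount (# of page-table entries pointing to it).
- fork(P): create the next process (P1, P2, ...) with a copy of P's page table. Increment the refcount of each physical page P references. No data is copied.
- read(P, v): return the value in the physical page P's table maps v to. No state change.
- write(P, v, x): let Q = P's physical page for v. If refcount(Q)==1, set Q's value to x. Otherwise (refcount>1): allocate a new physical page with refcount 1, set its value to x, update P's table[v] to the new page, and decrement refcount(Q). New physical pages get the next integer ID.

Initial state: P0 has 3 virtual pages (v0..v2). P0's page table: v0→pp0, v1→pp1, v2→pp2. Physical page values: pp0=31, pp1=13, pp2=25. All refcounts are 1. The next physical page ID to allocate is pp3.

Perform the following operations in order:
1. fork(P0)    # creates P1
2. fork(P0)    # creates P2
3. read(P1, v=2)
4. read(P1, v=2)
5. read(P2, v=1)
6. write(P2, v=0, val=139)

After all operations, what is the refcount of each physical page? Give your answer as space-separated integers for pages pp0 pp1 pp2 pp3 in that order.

Answer: 2 3 3 1

Derivation:
Op 1: fork(P0) -> P1. 3 ppages; refcounts: pp0:2 pp1:2 pp2:2
Op 2: fork(P0) -> P2. 3 ppages; refcounts: pp0:3 pp1:3 pp2:3
Op 3: read(P1, v2) -> 25. No state change.
Op 4: read(P1, v2) -> 25. No state change.
Op 5: read(P2, v1) -> 13. No state change.
Op 6: write(P2, v0, 139). refcount(pp0)=3>1 -> COPY to pp3. 4 ppages; refcounts: pp0:2 pp1:3 pp2:3 pp3:1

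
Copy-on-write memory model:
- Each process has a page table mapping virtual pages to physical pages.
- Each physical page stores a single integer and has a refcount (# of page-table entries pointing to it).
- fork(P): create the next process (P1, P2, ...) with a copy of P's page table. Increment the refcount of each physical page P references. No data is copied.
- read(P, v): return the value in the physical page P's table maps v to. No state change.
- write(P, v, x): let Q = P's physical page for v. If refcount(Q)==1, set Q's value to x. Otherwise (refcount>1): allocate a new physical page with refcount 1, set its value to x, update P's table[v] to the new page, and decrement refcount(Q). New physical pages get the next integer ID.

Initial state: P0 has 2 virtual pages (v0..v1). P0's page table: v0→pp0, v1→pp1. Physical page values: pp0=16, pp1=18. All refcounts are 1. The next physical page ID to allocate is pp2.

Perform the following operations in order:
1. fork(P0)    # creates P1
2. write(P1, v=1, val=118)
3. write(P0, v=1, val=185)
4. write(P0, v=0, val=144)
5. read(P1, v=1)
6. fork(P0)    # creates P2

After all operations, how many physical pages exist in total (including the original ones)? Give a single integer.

Answer: 4

Derivation:
Op 1: fork(P0) -> P1. 2 ppages; refcounts: pp0:2 pp1:2
Op 2: write(P1, v1, 118). refcount(pp1)=2>1 -> COPY to pp2. 3 ppages; refcounts: pp0:2 pp1:1 pp2:1
Op 3: write(P0, v1, 185). refcount(pp1)=1 -> write in place. 3 ppages; refcounts: pp0:2 pp1:1 pp2:1
Op 4: write(P0, v0, 144). refcount(pp0)=2>1 -> COPY to pp3. 4 ppages; refcounts: pp0:1 pp1:1 pp2:1 pp3:1
Op 5: read(P1, v1) -> 118. No state change.
Op 6: fork(P0) -> P2. 4 ppages; refcounts: pp0:1 pp1:2 pp2:1 pp3:2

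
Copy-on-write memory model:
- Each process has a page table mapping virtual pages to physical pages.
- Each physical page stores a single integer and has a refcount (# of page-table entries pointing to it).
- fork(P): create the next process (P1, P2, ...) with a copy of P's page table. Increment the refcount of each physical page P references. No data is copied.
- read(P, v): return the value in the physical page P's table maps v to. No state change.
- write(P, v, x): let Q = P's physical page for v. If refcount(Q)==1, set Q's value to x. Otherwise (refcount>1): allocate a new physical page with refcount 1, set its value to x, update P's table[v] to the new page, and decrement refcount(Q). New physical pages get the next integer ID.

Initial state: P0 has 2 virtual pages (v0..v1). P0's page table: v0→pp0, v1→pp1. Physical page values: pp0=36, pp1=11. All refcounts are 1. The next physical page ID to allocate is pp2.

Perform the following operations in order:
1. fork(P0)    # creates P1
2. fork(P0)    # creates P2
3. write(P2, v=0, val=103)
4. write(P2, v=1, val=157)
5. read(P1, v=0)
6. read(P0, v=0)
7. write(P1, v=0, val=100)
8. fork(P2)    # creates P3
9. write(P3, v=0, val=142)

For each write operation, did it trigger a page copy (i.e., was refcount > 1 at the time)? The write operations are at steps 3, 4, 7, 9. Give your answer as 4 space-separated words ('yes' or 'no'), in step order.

Op 1: fork(P0) -> P1. 2 ppages; refcounts: pp0:2 pp1:2
Op 2: fork(P0) -> P2. 2 ppages; refcounts: pp0:3 pp1:3
Op 3: write(P2, v0, 103). refcount(pp0)=3>1 -> COPY to pp2. 3 ppages; refcounts: pp0:2 pp1:3 pp2:1
Op 4: write(P2, v1, 157). refcount(pp1)=3>1 -> COPY to pp3. 4 ppages; refcounts: pp0:2 pp1:2 pp2:1 pp3:1
Op 5: read(P1, v0) -> 36. No state change.
Op 6: read(P0, v0) -> 36. No state change.
Op 7: write(P1, v0, 100). refcount(pp0)=2>1 -> COPY to pp4. 5 ppages; refcounts: pp0:1 pp1:2 pp2:1 pp3:1 pp4:1
Op 8: fork(P2) -> P3. 5 ppages; refcounts: pp0:1 pp1:2 pp2:2 pp3:2 pp4:1
Op 9: write(P3, v0, 142). refcount(pp2)=2>1 -> COPY to pp5. 6 ppages; refcounts: pp0:1 pp1:2 pp2:1 pp3:2 pp4:1 pp5:1

yes yes yes yes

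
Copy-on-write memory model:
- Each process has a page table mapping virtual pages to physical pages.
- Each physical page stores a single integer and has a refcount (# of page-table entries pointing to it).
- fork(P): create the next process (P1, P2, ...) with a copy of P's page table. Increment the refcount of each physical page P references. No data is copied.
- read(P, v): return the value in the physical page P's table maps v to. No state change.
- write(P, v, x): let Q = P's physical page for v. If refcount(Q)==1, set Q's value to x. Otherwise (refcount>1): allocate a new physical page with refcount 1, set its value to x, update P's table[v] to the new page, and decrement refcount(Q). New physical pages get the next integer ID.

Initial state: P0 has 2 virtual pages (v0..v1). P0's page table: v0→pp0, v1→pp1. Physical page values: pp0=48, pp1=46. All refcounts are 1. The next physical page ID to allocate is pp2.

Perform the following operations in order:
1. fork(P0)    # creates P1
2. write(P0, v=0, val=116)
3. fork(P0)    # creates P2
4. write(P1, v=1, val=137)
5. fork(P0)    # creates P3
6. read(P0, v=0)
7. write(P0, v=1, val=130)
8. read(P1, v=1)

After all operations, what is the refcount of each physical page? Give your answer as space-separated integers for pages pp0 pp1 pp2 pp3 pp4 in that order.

Answer: 1 2 3 1 1

Derivation:
Op 1: fork(P0) -> P1. 2 ppages; refcounts: pp0:2 pp1:2
Op 2: write(P0, v0, 116). refcount(pp0)=2>1 -> COPY to pp2. 3 ppages; refcounts: pp0:1 pp1:2 pp2:1
Op 3: fork(P0) -> P2. 3 ppages; refcounts: pp0:1 pp1:3 pp2:2
Op 4: write(P1, v1, 137). refcount(pp1)=3>1 -> COPY to pp3. 4 ppages; refcounts: pp0:1 pp1:2 pp2:2 pp3:1
Op 5: fork(P0) -> P3. 4 ppages; refcounts: pp0:1 pp1:3 pp2:3 pp3:1
Op 6: read(P0, v0) -> 116. No state change.
Op 7: write(P0, v1, 130). refcount(pp1)=3>1 -> COPY to pp4. 5 ppages; refcounts: pp0:1 pp1:2 pp2:3 pp3:1 pp4:1
Op 8: read(P1, v1) -> 137. No state change.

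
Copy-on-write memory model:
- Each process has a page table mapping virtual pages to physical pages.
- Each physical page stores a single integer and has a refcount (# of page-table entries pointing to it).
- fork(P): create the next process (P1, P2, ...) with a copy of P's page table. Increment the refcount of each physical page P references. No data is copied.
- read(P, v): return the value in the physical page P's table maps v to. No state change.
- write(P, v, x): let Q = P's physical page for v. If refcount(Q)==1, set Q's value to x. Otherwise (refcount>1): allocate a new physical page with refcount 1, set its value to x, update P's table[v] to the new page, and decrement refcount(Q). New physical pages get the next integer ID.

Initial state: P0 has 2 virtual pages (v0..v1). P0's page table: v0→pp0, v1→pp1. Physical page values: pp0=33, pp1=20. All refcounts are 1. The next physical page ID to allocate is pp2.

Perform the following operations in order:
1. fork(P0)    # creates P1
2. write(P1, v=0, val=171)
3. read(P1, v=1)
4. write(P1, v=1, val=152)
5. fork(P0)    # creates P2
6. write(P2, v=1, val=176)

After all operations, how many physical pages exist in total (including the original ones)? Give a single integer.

Answer: 5

Derivation:
Op 1: fork(P0) -> P1. 2 ppages; refcounts: pp0:2 pp1:2
Op 2: write(P1, v0, 171). refcount(pp0)=2>1 -> COPY to pp2. 3 ppages; refcounts: pp0:1 pp1:2 pp2:1
Op 3: read(P1, v1) -> 20. No state change.
Op 4: write(P1, v1, 152). refcount(pp1)=2>1 -> COPY to pp3. 4 ppages; refcounts: pp0:1 pp1:1 pp2:1 pp3:1
Op 5: fork(P0) -> P2. 4 ppages; refcounts: pp0:2 pp1:2 pp2:1 pp3:1
Op 6: write(P2, v1, 176). refcount(pp1)=2>1 -> COPY to pp4. 5 ppages; refcounts: pp0:2 pp1:1 pp2:1 pp3:1 pp4:1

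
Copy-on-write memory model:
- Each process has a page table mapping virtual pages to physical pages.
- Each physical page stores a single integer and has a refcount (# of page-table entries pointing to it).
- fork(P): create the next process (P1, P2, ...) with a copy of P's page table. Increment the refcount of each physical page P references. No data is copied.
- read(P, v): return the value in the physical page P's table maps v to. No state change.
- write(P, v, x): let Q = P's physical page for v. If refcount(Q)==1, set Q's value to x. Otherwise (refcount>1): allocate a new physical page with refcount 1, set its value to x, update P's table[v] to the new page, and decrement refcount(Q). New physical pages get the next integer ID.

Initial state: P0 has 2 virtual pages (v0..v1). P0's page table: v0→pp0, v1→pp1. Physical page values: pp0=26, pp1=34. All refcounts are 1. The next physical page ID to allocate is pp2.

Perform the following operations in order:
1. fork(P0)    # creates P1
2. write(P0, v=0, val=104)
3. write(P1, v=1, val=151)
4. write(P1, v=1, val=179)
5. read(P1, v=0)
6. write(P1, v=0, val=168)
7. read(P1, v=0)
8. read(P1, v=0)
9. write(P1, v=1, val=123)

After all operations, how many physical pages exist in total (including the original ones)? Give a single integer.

Answer: 4

Derivation:
Op 1: fork(P0) -> P1. 2 ppages; refcounts: pp0:2 pp1:2
Op 2: write(P0, v0, 104). refcount(pp0)=2>1 -> COPY to pp2. 3 ppages; refcounts: pp0:1 pp1:2 pp2:1
Op 3: write(P1, v1, 151). refcount(pp1)=2>1 -> COPY to pp3. 4 ppages; refcounts: pp0:1 pp1:1 pp2:1 pp3:1
Op 4: write(P1, v1, 179). refcount(pp3)=1 -> write in place. 4 ppages; refcounts: pp0:1 pp1:1 pp2:1 pp3:1
Op 5: read(P1, v0) -> 26. No state change.
Op 6: write(P1, v0, 168). refcount(pp0)=1 -> write in place. 4 ppages; refcounts: pp0:1 pp1:1 pp2:1 pp3:1
Op 7: read(P1, v0) -> 168. No state change.
Op 8: read(P1, v0) -> 168. No state change.
Op 9: write(P1, v1, 123). refcount(pp3)=1 -> write in place. 4 ppages; refcounts: pp0:1 pp1:1 pp2:1 pp3:1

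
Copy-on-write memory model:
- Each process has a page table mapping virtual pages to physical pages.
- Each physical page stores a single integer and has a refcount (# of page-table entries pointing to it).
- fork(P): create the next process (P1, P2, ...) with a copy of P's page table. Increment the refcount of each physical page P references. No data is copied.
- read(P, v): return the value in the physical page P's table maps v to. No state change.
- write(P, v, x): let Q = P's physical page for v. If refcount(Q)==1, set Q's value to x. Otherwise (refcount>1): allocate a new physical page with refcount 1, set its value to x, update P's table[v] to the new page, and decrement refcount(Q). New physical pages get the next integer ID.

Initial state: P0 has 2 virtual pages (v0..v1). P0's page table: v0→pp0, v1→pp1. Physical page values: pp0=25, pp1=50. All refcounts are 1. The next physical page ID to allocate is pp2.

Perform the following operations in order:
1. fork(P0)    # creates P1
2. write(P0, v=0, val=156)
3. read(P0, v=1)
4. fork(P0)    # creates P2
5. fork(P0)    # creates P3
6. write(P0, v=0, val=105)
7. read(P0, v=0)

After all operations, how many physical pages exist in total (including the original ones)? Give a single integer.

Op 1: fork(P0) -> P1. 2 ppages; refcounts: pp0:2 pp1:2
Op 2: write(P0, v0, 156). refcount(pp0)=2>1 -> COPY to pp2. 3 ppages; refcounts: pp0:1 pp1:2 pp2:1
Op 3: read(P0, v1) -> 50. No state change.
Op 4: fork(P0) -> P2. 3 ppages; refcounts: pp0:1 pp1:3 pp2:2
Op 5: fork(P0) -> P3. 3 ppages; refcounts: pp0:1 pp1:4 pp2:3
Op 6: write(P0, v0, 105). refcount(pp2)=3>1 -> COPY to pp3. 4 ppages; refcounts: pp0:1 pp1:4 pp2:2 pp3:1
Op 7: read(P0, v0) -> 105. No state change.

Answer: 4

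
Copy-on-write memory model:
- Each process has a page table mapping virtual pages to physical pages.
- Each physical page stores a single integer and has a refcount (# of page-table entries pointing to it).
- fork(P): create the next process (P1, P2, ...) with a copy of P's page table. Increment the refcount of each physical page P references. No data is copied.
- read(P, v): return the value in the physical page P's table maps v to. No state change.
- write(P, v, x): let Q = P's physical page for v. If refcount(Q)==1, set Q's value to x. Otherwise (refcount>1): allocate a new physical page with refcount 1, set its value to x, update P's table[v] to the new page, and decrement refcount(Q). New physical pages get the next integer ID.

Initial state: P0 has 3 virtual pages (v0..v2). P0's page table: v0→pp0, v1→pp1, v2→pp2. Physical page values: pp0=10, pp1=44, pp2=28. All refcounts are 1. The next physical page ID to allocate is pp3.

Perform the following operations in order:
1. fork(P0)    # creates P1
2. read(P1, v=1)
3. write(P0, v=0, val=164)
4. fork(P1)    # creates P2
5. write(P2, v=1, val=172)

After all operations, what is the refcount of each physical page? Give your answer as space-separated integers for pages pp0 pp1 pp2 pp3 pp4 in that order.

Op 1: fork(P0) -> P1. 3 ppages; refcounts: pp0:2 pp1:2 pp2:2
Op 2: read(P1, v1) -> 44. No state change.
Op 3: write(P0, v0, 164). refcount(pp0)=2>1 -> COPY to pp3. 4 ppages; refcounts: pp0:1 pp1:2 pp2:2 pp3:1
Op 4: fork(P1) -> P2. 4 ppages; refcounts: pp0:2 pp1:3 pp2:3 pp3:1
Op 5: write(P2, v1, 172). refcount(pp1)=3>1 -> COPY to pp4. 5 ppages; refcounts: pp0:2 pp1:2 pp2:3 pp3:1 pp4:1

Answer: 2 2 3 1 1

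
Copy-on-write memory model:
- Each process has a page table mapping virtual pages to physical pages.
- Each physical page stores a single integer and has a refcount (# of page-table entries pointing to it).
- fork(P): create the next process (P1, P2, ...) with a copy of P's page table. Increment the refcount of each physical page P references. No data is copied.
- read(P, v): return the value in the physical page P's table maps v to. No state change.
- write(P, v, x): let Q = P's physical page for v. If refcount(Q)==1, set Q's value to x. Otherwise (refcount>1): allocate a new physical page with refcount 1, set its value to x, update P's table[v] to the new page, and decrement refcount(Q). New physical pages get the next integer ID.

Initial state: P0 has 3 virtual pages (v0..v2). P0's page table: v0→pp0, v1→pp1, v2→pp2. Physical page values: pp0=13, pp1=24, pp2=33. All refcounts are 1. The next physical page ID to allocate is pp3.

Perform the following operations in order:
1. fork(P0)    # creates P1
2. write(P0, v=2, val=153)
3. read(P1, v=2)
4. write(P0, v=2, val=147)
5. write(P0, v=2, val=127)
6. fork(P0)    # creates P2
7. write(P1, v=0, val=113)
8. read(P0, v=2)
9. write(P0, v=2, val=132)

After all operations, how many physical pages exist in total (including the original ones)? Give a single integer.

Op 1: fork(P0) -> P1. 3 ppages; refcounts: pp0:2 pp1:2 pp2:2
Op 2: write(P0, v2, 153). refcount(pp2)=2>1 -> COPY to pp3. 4 ppages; refcounts: pp0:2 pp1:2 pp2:1 pp3:1
Op 3: read(P1, v2) -> 33. No state change.
Op 4: write(P0, v2, 147). refcount(pp3)=1 -> write in place. 4 ppages; refcounts: pp0:2 pp1:2 pp2:1 pp3:1
Op 5: write(P0, v2, 127). refcount(pp3)=1 -> write in place. 4 ppages; refcounts: pp0:2 pp1:2 pp2:1 pp3:1
Op 6: fork(P0) -> P2. 4 ppages; refcounts: pp0:3 pp1:3 pp2:1 pp3:2
Op 7: write(P1, v0, 113). refcount(pp0)=3>1 -> COPY to pp4. 5 ppages; refcounts: pp0:2 pp1:3 pp2:1 pp3:2 pp4:1
Op 8: read(P0, v2) -> 127. No state change.
Op 9: write(P0, v2, 132). refcount(pp3)=2>1 -> COPY to pp5. 6 ppages; refcounts: pp0:2 pp1:3 pp2:1 pp3:1 pp4:1 pp5:1

Answer: 6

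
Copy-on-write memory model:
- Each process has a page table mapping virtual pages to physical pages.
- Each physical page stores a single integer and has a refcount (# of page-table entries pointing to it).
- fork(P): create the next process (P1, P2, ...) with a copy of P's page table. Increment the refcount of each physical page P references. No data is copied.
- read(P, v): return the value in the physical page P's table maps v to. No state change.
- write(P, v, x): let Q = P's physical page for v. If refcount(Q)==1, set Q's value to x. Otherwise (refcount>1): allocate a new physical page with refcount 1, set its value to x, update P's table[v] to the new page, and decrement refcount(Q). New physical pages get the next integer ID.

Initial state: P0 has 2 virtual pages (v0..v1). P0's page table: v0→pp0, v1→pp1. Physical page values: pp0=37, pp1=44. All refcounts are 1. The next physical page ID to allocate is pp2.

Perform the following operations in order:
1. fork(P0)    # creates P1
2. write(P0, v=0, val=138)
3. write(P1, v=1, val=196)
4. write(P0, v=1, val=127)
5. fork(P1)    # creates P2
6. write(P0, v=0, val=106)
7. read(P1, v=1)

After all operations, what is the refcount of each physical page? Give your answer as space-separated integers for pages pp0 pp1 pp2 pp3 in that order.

Answer: 2 1 1 2

Derivation:
Op 1: fork(P0) -> P1. 2 ppages; refcounts: pp0:2 pp1:2
Op 2: write(P0, v0, 138). refcount(pp0)=2>1 -> COPY to pp2. 3 ppages; refcounts: pp0:1 pp1:2 pp2:1
Op 3: write(P1, v1, 196). refcount(pp1)=2>1 -> COPY to pp3. 4 ppages; refcounts: pp0:1 pp1:1 pp2:1 pp3:1
Op 4: write(P0, v1, 127). refcount(pp1)=1 -> write in place. 4 ppages; refcounts: pp0:1 pp1:1 pp2:1 pp3:1
Op 5: fork(P1) -> P2. 4 ppages; refcounts: pp0:2 pp1:1 pp2:1 pp3:2
Op 6: write(P0, v0, 106). refcount(pp2)=1 -> write in place. 4 ppages; refcounts: pp0:2 pp1:1 pp2:1 pp3:2
Op 7: read(P1, v1) -> 196. No state change.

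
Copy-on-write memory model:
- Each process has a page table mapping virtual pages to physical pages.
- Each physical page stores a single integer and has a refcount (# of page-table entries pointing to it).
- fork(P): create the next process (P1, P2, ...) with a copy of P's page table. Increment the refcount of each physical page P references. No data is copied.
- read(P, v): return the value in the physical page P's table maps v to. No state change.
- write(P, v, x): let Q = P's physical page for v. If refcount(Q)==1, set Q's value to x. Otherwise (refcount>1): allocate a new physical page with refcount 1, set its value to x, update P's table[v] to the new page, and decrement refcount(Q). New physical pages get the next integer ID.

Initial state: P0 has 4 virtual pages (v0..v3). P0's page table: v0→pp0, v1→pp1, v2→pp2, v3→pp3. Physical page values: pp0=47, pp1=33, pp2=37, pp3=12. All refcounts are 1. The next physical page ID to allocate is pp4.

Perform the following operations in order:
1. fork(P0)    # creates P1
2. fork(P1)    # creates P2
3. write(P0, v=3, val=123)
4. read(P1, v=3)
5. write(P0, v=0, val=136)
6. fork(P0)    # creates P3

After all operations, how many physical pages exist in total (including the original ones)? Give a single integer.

Op 1: fork(P0) -> P1. 4 ppages; refcounts: pp0:2 pp1:2 pp2:2 pp3:2
Op 2: fork(P1) -> P2. 4 ppages; refcounts: pp0:3 pp1:3 pp2:3 pp3:3
Op 3: write(P0, v3, 123). refcount(pp3)=3>1 -> COPY to pp4. 5 ppages; refcounts: pp0:3 pp1:3 pp2:3 pp3:2 pp4:1
Op 4: read(P1, v3) -> 12. No state change.
Op 5: write(P0, v0, 136). refcount(pp0)=3>1 -> COPY to pp5. 6 ppages; refcounts: pp0:2 pp1:3 pp2:3 pp3:2 pp4:1 pp5:1
Op 6: fork(P0) -> P3. 6 ppages; refcounts: pp0:2 pp1:4 pp2:4 pp3:2 pp4:2 pp5:2

Answer: 6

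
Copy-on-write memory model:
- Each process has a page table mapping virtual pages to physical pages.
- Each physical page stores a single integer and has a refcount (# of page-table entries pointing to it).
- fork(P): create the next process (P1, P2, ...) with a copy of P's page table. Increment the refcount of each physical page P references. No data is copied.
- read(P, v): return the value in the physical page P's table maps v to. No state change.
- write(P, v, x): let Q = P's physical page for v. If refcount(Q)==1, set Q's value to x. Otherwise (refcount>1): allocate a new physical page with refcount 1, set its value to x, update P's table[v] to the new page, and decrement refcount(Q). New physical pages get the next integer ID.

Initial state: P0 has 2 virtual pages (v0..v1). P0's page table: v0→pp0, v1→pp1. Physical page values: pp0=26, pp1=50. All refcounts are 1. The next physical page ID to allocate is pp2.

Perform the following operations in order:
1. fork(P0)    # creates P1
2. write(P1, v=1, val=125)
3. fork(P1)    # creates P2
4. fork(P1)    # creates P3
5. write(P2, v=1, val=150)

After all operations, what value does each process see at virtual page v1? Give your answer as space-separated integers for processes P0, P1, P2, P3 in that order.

Answer: 50 125 150 125

Derivation:
Op 1: fork(P0) -> P1. 2 ppages; refcounts: pp0:2 pp1:2
Op 2: write(P1, v1, 125). refcount(pp1)=2>1 -> COPY to pp2. 3 ppages; refcounts: pp0:2 pp1:1 pp2:1
Op 3: fork(P1) -> P2. 3 ppages; refcounts: pp0:3 pp1:1 pp2:2
Op 4: fork(P1) -> P3. 3 ppages; refcounts: pp0:4 pp1:1 pp2:3
Op 5: write(P2, v1, 150). refcount(pp2)=3>1 -> COPY to pp3. 4 ppages; refcounts: pp0:4 pp1:1 pp2:2 pp3:1
P0: v1 -> pp1 = 50
P1: v1 -> pp2 = 125
P2: v1 -> pp3 = 150
P3: v1 -> pp2 = 125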